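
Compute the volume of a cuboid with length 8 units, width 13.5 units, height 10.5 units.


Shape: rectangular prism
l = 8 units, w = 13.5 units, h = 10.5 units
Formula: V = l * w * h
V = 8 * 13.5 * 10.5
V = 108 * 10.5
V = 1134
1134 units^3


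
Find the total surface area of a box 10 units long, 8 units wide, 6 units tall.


Shape: rectangular prism
l = 10 units, w = 8 units, h = 6 units
Formula: SA = 2(lw + lh + wh)
lw = 80, lh = 60, wh = 48
lw + lh + wh = 188
SA = 2 * 188
SA = 376
376 units^2


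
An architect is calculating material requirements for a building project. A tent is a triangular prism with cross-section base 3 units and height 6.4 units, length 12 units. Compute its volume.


Shape: triangular prism
Triangle base = 3 units, triangle height = 6.4 units, prism length L = 12 units
Formula: V = (1/2 * b * h_tri) * L
Cross-section area = 0.5 * 3 * 6.4 = 9.6
V = 9.6 * 12
V = 115.2
115.2 units^3


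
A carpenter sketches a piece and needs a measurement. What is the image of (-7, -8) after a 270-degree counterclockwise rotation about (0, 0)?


Transformation: rotation about the origin
Original point: (-7, -8)
Rule for 270 deg counterclockwise: (x, y) -> (y, -x)
Apply: (-7, -8) -> (-8, 7)
(-8, 7)


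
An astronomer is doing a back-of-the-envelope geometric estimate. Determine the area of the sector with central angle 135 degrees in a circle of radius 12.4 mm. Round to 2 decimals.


Shape: circular sector
Radius r = 12.4 mm, Angle = 135 degrees
Formula: A = (angle/360) * pi * r^2
r^2 = 153.76
Fraction of circle = 135/360
A = (135/360) * pi * 153.76
A = 57.66 * pi
A = 181.14
181.14 mm^2


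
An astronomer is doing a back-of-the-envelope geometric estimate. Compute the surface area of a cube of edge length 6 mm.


Shape: cube
Side s = 6 mm
A cube has 6 square faces.
Formula: SA = 6 * s^2
s^2 = 36
SA = 6 * 36
SA = 216
216 mm^2


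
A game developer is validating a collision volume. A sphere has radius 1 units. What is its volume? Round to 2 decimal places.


Shape: sphere
Radius r = 1 units
Formula: V = (4/3) * pi * r^3
r^3 = 1
(4/3) * 1 = 1.333333
V = 1.333333 * pi
V = 4.19
4.19 units^3


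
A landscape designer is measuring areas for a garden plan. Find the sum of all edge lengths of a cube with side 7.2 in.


Shape: cube
Side s = 7.2 in
A cube has 12 edges, all equal.
Formula: total edge length = 12 * s
Total = 12 * 7.2
Total = 86.4
86.4 in


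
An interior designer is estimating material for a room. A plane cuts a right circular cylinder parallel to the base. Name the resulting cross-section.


Solid: right circular cylinder
Cutting plane: parallel to the base
Visualize the intersection of the plane with the solid's surface.
The boundary of the cut region is a circle.
circle


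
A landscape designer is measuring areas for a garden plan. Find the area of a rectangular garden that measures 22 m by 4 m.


Shape: rectangle
Length l = 22 m, Width w = 4 m
Formula: A = l * w
A = 22 * 4
A = 88
88 m^2


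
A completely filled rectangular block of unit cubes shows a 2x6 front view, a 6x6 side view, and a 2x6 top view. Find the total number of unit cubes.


Orthographic views of a solid rectangular block:
Front view 2 x 6 -> length = 2, height = 6
Side view 6 x 6 -> width = 6, height = 6 (consistent)
Top view 2 x 6 -> confirms length = 2, width = 6
The block is 2 x 6 x 6.
Total unit cubes = 2 * 6 * 6 = 72
72 unit cubes


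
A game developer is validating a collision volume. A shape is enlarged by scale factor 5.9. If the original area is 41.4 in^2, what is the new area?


Linear scale factor k = 5.9
Original area = 41.4 in^2
Rule: under a linear scaling by k, areas scale by k^2.
k^2 = 5.9^2 = 34.81
New area = 41.4 * 34.81
New area = 1441.134
1441.134 in^2


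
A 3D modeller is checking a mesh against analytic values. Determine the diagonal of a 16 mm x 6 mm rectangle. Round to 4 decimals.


Shape: rectangle (diagonal via Pythagoras)
Sides: 16 mm and 6 mm
Formula: d = sqrt(l^2 + w^2)
l^2 = 256, w^2 = 36
l^2 + w^2 = 292
d = sqrt(292)
d = 17.088
17.088 mm


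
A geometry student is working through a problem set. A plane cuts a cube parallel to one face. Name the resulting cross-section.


Solid: cube
Cutting plane: parallel to one face
Visualize the intersection of the plane with the solid's surface.
The boundary of the cut region is a square.
square


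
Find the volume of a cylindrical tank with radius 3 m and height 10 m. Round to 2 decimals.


Shape: cylinder
Radius r = 3 m, Height h = 10 m
Formula: V = pi * r^2 * h
r^2 = 9
V = pi * 9 * 10
V = 90 * pi
V = 282.74
282.74 m^3


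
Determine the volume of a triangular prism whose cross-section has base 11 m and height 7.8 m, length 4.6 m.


Shape: triangular prism
Triangle base = 11 m, triangle height = 7.8 m, prism length L = 4.6 m
Formula: V = (1/2 * b * h_tri) * L
Cross-section area = 0.5 * 11 * 7.8 = 42.9
V = 42.9 * 4.6
V = 197.34
197.34 m^3


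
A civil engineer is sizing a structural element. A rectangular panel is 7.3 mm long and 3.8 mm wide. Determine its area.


Shape: rectangle
Length l = 7.3 mm, Width w = 3.8 mm
Formula: A = l * w
A = 7.3 * 3.8
A = 27.74
27.74 mm^2


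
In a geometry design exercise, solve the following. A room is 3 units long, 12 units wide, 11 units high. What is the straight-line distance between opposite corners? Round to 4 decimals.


Shape: rectangular box (space diagonal)
l = 3 units, w = 12 units, h = 11 units
Visualize: the diagonal of the base, then a right triangle with that diagonal and the height.
Formula: d = sqrt(l^2 + w^2 + h^2)
l^2 + w^2 + h^2 = 9 + 144 + 121 = 274
d = sqrt(274)
d = 16.5529
16.5529 units


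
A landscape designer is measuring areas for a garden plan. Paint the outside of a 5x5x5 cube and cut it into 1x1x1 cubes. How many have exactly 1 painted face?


Large cube: 5 x 5 x 5, cut into unit cubes.
n = 5, so n - 2 = 3
Cubes with 1 painted face lie in the interior of each face.
A cube has 6 faces; each contributes (n - 2)^2 = 9 such cubes.
Count = 6 * 9 = 54
54 unit cubes


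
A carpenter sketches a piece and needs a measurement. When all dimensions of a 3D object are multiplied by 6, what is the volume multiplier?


Linear scale factor k = 6
Rule: under a linear scaling by k, volumes scale by k^3.
k^3 = 6 * 6 * 6
k^3 = 36 * 6
k^3 = 216
Volume scales by a factor of 216.
216 (dimensionless)


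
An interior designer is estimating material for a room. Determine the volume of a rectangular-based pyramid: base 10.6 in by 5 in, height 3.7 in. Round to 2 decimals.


Shape: rectangular pyramid
Base: 10.6 in x 5 in, Height h = 3.7 in
Formula: V = (1/3) * base_area * h
base_area = 10.6 * 5 = 53
base_area * h = 53 * 3.7 = 196.1
V = 196.1 / 3
V = 65.37
65.37 in^3


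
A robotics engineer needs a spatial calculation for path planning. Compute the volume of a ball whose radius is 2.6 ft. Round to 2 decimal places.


Shape: sphere
Radius r = 2.6 ft
Formula: V = (4/3) * pi * r^3
r^3 = 17.576
(4/3) * 17.576 = 23.434667
V = 23.434667 * pi
V = 73.62
73.62 ft^3


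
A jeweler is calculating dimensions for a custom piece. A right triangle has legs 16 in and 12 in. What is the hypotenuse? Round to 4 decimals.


Shape: right triangle
Legs a = 16 in, b = 12 in
Formula: c = sqrt(a^2 + b^2)
a^2 = 256, b^2 = 144
a^2 + b^2 = 400
c = sqrt(400)
c = 20.0
20 in


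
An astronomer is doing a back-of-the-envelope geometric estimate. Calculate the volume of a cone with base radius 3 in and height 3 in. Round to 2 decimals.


Shape: cone
Radius r = 3 in, Height h = 3 in
Formula: V = (1/3) * pi * r^2 * h
r^2 = 9
pi * r^2 * h = pi * 9 * 3 = 27 * pi
V = 27 * pi / 3
V = 28.27
28.27 in^3


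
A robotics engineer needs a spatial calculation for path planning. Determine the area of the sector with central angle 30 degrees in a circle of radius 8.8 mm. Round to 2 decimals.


Shape: circular sector
Radius r = 8.8 mm, Angle = 30 degrees
Formula: A = (angle/360) * pi * r^2
r^2 = 77.44
Fraction of circle = 30/360
A = (30/360) * pi * 77.44
A = 6.453333 * pi
A = 20.27
20.27 mm^2


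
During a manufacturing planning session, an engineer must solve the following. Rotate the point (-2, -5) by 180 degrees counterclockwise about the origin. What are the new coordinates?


Transformation: rotation about the origin
Original point: (-2, -5)
Rule for 180 deg: (x, y) -> (-x, -y)
Apply: (-2, -5) -> (2, 5)
(2, 5)


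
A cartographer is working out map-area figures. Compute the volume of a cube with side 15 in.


Shape: cube
Side s = 15 in
Formula: V = s^3
V = 15 * 15 * 15
V = 225 * 15
V = 3375
3375 in^3


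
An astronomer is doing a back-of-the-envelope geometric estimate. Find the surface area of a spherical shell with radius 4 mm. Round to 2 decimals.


Shape: sphere
Radius r = 4 mm
Formula: SA = 4 * pi * r^2
r^2 = 16
SA = 4 * pi * 16
SA = 64 * pi
SA = 201.06
201.06 mm^2


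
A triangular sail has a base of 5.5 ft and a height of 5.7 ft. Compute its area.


Shape: triangle
Base b = 5.5 ft, Height h = 5.7 ft
Formula: A = (1/2) * b * h
A = 0.5 * 5.5 * 5.7
A = 0.5 * 31.35
A = 15.675
15.675 ft^2


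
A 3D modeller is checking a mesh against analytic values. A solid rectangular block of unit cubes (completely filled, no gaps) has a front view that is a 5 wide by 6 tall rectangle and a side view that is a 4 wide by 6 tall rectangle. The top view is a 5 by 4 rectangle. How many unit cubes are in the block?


Orthographic views of a solid rectangular block:
Front view 5 x 6 -> length = 5, height = 6
Side view 4 x 6 -> width = 4, height = 6 (consistent)
Top view 5 x 4 -> confirms length = 5, width = 4
The block is 5 x 4 x 6.
Total unit cubes = 5 * 4 * 6 = 120
120 unit cubes


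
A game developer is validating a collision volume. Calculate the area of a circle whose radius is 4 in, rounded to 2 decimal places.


Shape: circle
Radius r = 4 in
Formula: A = pi * r^2
r^2 = 4^2 = 16
A = pi * 16
A = 50.27
50.27 in^2


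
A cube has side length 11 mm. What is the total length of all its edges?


Shape: cube
Side s = 11 mm
A cube has 12 edges, all equal.
Formula: total edge length = 12 * s
Total = 12 * 11
Total = 132
132 mm


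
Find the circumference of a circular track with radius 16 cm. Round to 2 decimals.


Shape: circle
Radius r = 16 cm
Formula: C = 2 * pi * r
C = 2 * pi * 16
C = 32 * pi
C = 100.53
100.53 cm


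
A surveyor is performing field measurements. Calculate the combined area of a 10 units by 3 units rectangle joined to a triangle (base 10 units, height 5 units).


Composite shape: rectangle + triangle
Rectangle area = 10 * 3 = 30
Triangle area = 0.5 * 10 * 5 = 25
Total = 30 + 25
Total = 55
55 units^2


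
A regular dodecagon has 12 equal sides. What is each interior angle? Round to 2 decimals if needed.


Shape: regular dodecagon (12 sides)
Formula: interior angle = (n - 2) * 180 / n
(n - 2) = 10
(n - 2) * 180 = 1800
angle = 1800 / 12
angle = 150
150 degrees


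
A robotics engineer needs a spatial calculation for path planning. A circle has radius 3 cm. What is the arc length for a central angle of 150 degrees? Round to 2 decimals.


Shape: circular arc
Radius r = 3 cm, Angle = 150 degrees
Formula: L = (angle/360) * 2 * pi * r
2 * pi * r = 6 * pi
L = (150/360) * 6 * pi
L = 2.5 * pi
L = 7.85
7.85 cm


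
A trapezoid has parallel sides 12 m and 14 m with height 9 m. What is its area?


Shape: trapezoid
Parallel sides a = 12 m, b = 14 m; Height h = 9 m
Formula: A = (a + b) * h / 2
a + b = 12 + 14 = 26
A = 26 * 9 / 2
A = 234 / 2
A = 117
117 m^2


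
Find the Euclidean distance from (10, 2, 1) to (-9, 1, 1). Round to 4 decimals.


3D distance between two points
P1 = (10, 2, 1), P2 = (-9, 1, 1)
Formula: d = sqrt((x2-x1)^2 + (y2-y1)^2 + (z2-z1)^2)
dx = -9 - 10 = -19
dy = 1 - 2 = -1
dz = 1 - 1 = 0
dx^2 + dy^2 + dz^2 = 361 + 1 + 0 = 362
d = sqrt(362)
d = 19.0263
19.0263 units


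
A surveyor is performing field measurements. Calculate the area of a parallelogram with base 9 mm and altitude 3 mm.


Shape: parallelogram
Base b = 9 mm, Height h = 3 mm
Formula: A = b * h
A = 9 * 3
A = 27
27 mm^2


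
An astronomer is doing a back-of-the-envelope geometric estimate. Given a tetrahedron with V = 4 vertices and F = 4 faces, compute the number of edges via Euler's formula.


Polyhedron: tetrahedron
Euler's formula for convex polyhedra: V - E + F = 2
Given: V = 4 vertices and F = 4 faces
Solve for E:
E = V + F - 2 = 4 + 4 - 2 = 6
6 edges


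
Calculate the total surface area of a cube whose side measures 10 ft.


Shape: cube
Side s = 10 ft
A cube has 6 square faces.
Formula: SA = 6 * s^2
s^2 = 100
SA = 6 * 100
SA = 600
600 ft^2


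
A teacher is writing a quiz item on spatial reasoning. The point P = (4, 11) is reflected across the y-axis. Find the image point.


Transformation: reflection
Original point: (4, 11)
Rule for reflection over the y-axis: (x, y) -> (-x, y)
Apply: (4, 11) -> (-4, 11)
(-4, 11)


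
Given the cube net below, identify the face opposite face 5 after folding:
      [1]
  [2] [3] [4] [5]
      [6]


Net: cross layout. Take square 3 as the base (bottom).
Fold the four squares in the horizontal row up around 3: 2 -> left, 4 -> right, 5 wraps to the top.
Fold 1 and 6 up from 3: 1 -> back, 6 -> front.
Opposite pairs are therefore: (1, 6), (2, 4), (3, 5).
Face 5 is opposite face 3.
face 3


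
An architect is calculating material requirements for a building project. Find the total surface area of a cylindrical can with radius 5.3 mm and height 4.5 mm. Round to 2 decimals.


Shape: closed cylinder
Radius r = 5.3 mm, Height h = 4.5 mm
Formula: SA = 2*pi*r^2 + 2*pi*r*h = 2*pi*r*(r + h)
r + h = 9.8
2 * r * (r + h) = 2 * 5.3 * 9.8 = 103.88
SA = 103.88 * pi
SA = 326.35
326.35 mm^2


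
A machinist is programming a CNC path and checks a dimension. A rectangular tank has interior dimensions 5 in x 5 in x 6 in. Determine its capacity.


Shape: rectangular prism
l = 5 in, w = 5 in, h = 6 in
Formula: V = l * w * h
V = 5 * 5 * 6
V = 25 * 6
V = 150
150 in^3


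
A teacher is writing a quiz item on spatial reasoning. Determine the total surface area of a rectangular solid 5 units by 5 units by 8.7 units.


Shape: rectangular prism
l = 5 units, w = 5 units, h = 8.7 units
Formula: SA = 2(lw + lh + wh)
lw = 25, lh = 43.5, wh = 43.5
lw + lh + wh = 112
SA = 2 * 112
SA = 224
224 units^2


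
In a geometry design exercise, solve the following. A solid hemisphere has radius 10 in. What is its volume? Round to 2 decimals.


Shape: hemisphere (half of a sphere)
Radius r = 10 in
Formula: V = (1/2) * (4/3) * pi * r^3 = (2/3) * pi * r^3
r^3 = 1000
(2/3) * 1000 = 666.666667
V = 666.666667 * pi
V = 2094.4
2094.4 in^3


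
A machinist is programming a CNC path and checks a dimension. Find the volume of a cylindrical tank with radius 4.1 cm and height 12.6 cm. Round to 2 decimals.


Shape: cylinder
Radius r = 4.1 cm, Height h = 12.6 cm
Formula: V = pi * r^2 * h
r^2 = 16.81
V = pi * 16.81 * 12.6
V = 211.806 * pi
V = 665.41
665.41 cm^3


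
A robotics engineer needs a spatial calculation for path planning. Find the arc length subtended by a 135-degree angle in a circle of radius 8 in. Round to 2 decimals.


Shape: circular arc
Radius r = 8 in, Angle = 135 degrees
Formula: L = (angle/360) * 2 * pi * r
2 * pi * r = 16 * pi
L = (135/360) * 16 * pi
L = 6 * pi
L = 18.85
18.85 in


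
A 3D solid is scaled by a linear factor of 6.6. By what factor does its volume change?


Linear scale factor k = 6.6
Rule: under a linear scaling by k, volumes scale by k^3.
k^3 = 6.6 * 6.6 * 6.6
k^3 = 43.56 * 6.6
k^3 = 287.496
Volume scales by a factor of 287.496.
287.496 (dimensionless)


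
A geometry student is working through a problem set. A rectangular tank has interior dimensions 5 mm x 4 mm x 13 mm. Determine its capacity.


Shape: rectangular prism
l = 5 mm, w = 4 mm, h = 13 mm
Formula: V = l * w * h
V = 5 * 4 * 13
V = 20 * 13
V = 260
260 mm^3


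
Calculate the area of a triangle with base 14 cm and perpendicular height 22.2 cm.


Shape: triangle
Base b = 14 cm, Height h = 22.2 cm
Formula: A = (1/2) * b * h
A = 0.5 * 14 * 22.2
A = 0.5 * 310.8
A = 155.4
155.4 cm^2


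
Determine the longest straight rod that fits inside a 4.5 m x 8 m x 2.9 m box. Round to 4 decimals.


Shape: rectangular box (space diagonal)
l = 4.5 m, w = 8 m, h = 2.9 m
Visualize: the diagonal of the base, then a right triangle with that diagonal and the height.
Formula: d = sqrt(l^2 + w^2 + h^2)
l^2 + w^2 + h^2 = 20.25 + 64 + 8.41 = 92.66
d = sqrt(92.66)
d = 9.626
9.626 m


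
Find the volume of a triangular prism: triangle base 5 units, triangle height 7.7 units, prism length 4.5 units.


Shape: triangular prism
Triangle base = 5 units, triangle height = 7.7 units, prism length L = 4.5 units
Formula: V = (1/2 * b * h_tri) * L
Cross-section area = 0.5 * 5 * 7.7 = 19.25
V = 19.25 * 4.5
V = 86.625
86.625 units^3


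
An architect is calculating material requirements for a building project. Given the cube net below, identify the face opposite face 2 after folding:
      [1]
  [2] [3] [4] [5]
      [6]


Net: cross layout. Take square 3 as the base (bottom).
Fold the four squares in the horizontal row up around 3: 2 -> left, 4 -> right, 5 wraps to the top.
Fold 1 and 6 up from 3: 1 -> back, 6 -> front.
Opposite pairs are therefore: (1, 6), (2, 4), (3, 5).
Face 2 is opposite face 4.
face 4


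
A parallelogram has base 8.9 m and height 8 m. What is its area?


Shape: parallelogram
Base b = 8.9 m, Height h = 8 m
Formula: A = b * h
A = 8.9 * 8
A = 71.2
71.2 m^2


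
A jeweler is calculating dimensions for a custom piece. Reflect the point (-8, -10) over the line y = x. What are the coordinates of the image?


Transformation: reflection
Original point: (-8, -10)
Rule for reflection over y = x: (x, y) -> (y, x)
Apply: (-8, -10) -> (-10, -8)
(-10, -8)


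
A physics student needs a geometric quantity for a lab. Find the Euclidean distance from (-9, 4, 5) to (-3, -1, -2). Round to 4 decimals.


3D distance between two points
P1 = (-9, 4, 5), P2 = (-3, -1, -2)
Formula: d = sqrt((x2-x1)^2 + (y2-y1)^2 + (z2-z1)^2)
dx = -3 - -9 = 6
dy = -1 - 4 = -5
dz = -2 - 5 = -7
dx^2 + dy^2 + dz^2 = 36 + 25 + 49 = 110
d = sqrt(110)
d = 10.4881
10.4881 units


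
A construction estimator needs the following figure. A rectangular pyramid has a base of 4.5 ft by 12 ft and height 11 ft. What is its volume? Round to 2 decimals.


Shape: rectangular pyramid
Base: 4.5 ft x 12 ft, Height h = 11 ft
Formula: V = (1/3) * base_area * h
base_area = 4.5 * 12 = 54
base_area * h = 54 * 11 = 594
V = 594 / 3
V = 198
198 ft^3


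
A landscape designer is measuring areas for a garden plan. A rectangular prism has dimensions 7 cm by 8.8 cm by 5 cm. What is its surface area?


Shape: rectangular prism
l = 7 cm, w = 8.8 cm, h = 5 cm
Formula: SA = 2(lw + lh + wh)
lw = 61.6, lh = 35, wh = 44
lw + lh + wh = 140.6
SA = 2 * 140.6
SA = 281.2
281.2 cm^2


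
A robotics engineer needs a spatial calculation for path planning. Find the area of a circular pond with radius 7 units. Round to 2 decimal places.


Shape: circle
Radius r = 7 units
Formula: A = pi * r^2
r^2 = 7^2 = 49
A = pi * 49
A = 153.94
153.94 units^2


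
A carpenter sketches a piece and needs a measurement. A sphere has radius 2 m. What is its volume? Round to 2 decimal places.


Shape: sphere
Radius r = 2 m
Formula: V = (4/3) * pi * r^3
r^3 = 8
(4/3) * 8 = 10.666667
V = 10.666667 * pi
V = 33.51
33.51 m^3


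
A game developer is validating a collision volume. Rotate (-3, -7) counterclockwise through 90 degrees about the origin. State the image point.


Transformation: rotation about the origin
Original point: (-3, -7)
Rule for 90 deg counterclockwise: (x, y) -> (-y, x)
Apply: (-3, -7) -> (7, -3)
(7, -3)


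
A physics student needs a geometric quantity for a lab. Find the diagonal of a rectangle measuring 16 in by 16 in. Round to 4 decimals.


Shape: rectangle (diagonal via Pythagoras)
Sides: 16 in and 16 in
Formula: d = sqrt(l^2 + w^2)
l^2 = 256, w^2 = 256
l^2 + w^2 = 512
d = sqrt(512)
d = 22.6274
22.6274 in


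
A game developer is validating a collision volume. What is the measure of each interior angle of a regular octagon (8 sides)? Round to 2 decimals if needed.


Shape: regular octagon (8 sides)
Formula: interior angle = (n - 2) * 180 / n
(n - 2) = 6
(n - 2) * 180 = 1080
angle = 1080 / 8
angle = 135
135 degrees


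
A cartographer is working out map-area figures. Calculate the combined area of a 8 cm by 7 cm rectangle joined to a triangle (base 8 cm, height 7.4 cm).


Composite shape: rectangle + triangle
Rectangle area = 8 * 7 = 56
Triangle area = 0.5 * 8 * 7.4 = 29.6
Total = 56 + 29.6
Total = 85.6
85.6 cm^2


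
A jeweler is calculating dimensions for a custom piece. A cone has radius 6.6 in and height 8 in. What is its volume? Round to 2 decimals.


Shape: cone
Radius r = 6.6 in, Height h = 8 in
Formula: V = (1/3) * pi * r^2 * h
r^2 = 43.56
pi * r^2 * h = pi * 43.56 * 8 = 348.48 * pi
V = 348.48 * pi / 3
V = 364.93
364.93 in^3


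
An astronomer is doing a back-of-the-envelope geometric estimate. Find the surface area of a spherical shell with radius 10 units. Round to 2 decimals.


Shape: sphere
Radius r = 10 units
Formula: SA = 4 * pi * r^2
r^2 = 100
SA = 4 * pi * 100
SA = 400 * pi
SA = 1256.64
1256.64 units^2


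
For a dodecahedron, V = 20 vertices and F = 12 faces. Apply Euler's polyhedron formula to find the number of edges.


Polyhedron: dodecahedron
Euler's formula for convex polyhedra: V - E + F = 2
Given: V = 20 vertices and F = 12 faces
Solve for E:
E = V + F - 2 = 20 + 12 - 2 = 30
30 edges


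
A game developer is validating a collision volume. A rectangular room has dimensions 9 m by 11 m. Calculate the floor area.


Shape: rectangle
Length l = 9 m, Width w = 11 m
Formula: A = l * w
A = 9 * 11
A = 99
99 m^2


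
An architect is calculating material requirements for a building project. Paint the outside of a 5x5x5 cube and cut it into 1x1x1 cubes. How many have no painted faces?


Large cube: 5 x 5 x 5, cut into unit cubes.
n = 5, so n - 2 = 3
Unpainted cubes form the interior (n - 2)^3 block.
(n - 2)^3 = 3^3 = 27
27 unit cubes


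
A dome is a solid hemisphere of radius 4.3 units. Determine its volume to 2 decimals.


Shape: hemisphere (half of a sphere)
Radius r = 4.3 units
Formula: V = (1/2) * (4/3) * pi * r^3 = (2/3) * pi * r^3
r^3 = 79.507
(2/3) * 79.507 = 53.004667
V = 53.004667 * pi
V = 166.52
166.52 units^3


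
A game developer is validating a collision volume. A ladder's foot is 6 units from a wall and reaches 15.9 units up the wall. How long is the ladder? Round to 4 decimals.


Shape: right triangle
Legs a = 6 units, b = 15.9 units
Formula: c = sqrt(a^2 + b^2)
a^2 = 36, b^2 = 252.81
a^2 + b^2 = 288.81
c = sqrt(288.81)
c = 16.9944
16.9944 units


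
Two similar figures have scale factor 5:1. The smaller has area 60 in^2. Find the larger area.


Linear scale factor k = 5
Original area = 60 in^2
Rule: under a linear scaling by k, areas scale by k^2.
k^2 = 5^2 = 25
New area = 60 * 25
New area = 1500
1500 in^2


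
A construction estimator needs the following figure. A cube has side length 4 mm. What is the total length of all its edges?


Shape: cube
Side s = 4 mm
A cube has 12 edges, all equal.
Formula: total edge length = 12 * s
Total = 12 * 4
Total = 48
48 mm


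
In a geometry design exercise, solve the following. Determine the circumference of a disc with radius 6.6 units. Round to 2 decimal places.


Shape: circle
Radius r = 6.6 units
Formula: C = 2 * pi * r
C = 2 * pi * 6.6
C = 13.2 * pi
C = 41.47
41.47 units


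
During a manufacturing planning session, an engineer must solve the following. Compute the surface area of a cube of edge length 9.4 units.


Shape: cube
Side s = 9.4 units
A cube has 6 square faces.
Formula: SA = 6 * s^2
s^2 = 88.36
SA = 6 * 88.36
SA = 530.16
530.16 units^2


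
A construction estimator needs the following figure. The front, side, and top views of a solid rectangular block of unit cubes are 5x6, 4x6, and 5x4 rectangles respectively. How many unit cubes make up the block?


Orthographic views of a solid rectangular block:
Front view 5 x 6 -> length = 5, height = 6
Side view 4 x 6 -> width = 4, height = 6 (consistent)
Top view 5 x 4 -> confirms length = 5, width = 4
The block is 5 x 4 x 6.
Total unit cubes = 5 * 4 * 6 = 120
120 unit cubes


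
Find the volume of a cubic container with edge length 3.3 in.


Shape: cube
Side s = 3.3 in
Formula: V = s^3
V = 3.3 * 3.3 * 3.3
V = 10.89 * 3.3
V = 35.937
35.937 in^3


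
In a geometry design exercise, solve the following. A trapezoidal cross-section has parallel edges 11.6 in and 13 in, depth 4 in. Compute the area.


Shape: trapezoid
Parallel sides a = 11.6 in, b = 13 in; Height h = 4 in
Formula: A = (a + b) * h / 2
a + b = 11.6 + 13 = 24.6
A = 24.6 * 4 / 2
A = 98.4 / 2
A = 49.2
49.2 in^2


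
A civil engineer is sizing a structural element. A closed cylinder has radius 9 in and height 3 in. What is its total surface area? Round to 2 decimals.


Shape: closed cylinder
Radius r = 9 in, Height h = 3 in
Formula: SA = 2*pi*r^2 + 2*pi*r*h = 2*pi*r*(r + h)
r + h = 12
2 * r * (r + h) = 2 * 9 * 12 = 216
SA = 216 * pi
SA = 678.58
678.58 in^2


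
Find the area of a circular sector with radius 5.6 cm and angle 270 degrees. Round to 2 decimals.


Shape: circular sector
Radius r = 5.6 cm, Angle = 270 degrees
Formula: A = (angle/360) * pi * r^2
r^2 = 31.36
Fraction of circle = 270/360
A = (270/360) * pi * 31.36
A = 23.52 * pi
A = 73.89
73.89 cm^2


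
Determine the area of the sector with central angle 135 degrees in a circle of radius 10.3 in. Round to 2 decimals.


Shape: circular sector
Radius r = 10.3 in, Angle = 135 degrees
Formula: A = (angle/360) * pi * r^2
r^2 = 106.09
Fraction of circle = 135/360
A = (135/360) * pi * 106.09
A = 39.78375 * pi
A = 124.98
124.98 in^2


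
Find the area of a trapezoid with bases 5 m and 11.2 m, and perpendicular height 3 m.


Shape: trapezoid
Parallel sides a = 5 m, b = 11.2 m; Height h = 3 m
Formula: A = (a + b) * h / 2
a + b = 5 + 11.2 = 16.2
A = 16.2 * 3 / 2
A = 48.6 / 2
A = 24.3
24.3 m^2


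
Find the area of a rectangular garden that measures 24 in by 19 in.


Shape: rectangle
Length l = 24 in, Width w = 19 in
Formula: A = l * w
A = 24 * 19
A = 456
456 in^2


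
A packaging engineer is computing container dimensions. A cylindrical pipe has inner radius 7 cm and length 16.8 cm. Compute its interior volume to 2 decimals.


Shape: cylinder
Radius r = 7 cm, Height h = 16.8 cm
Formula: V = pi * r^2 * h
r^2 = 49
V = pi * 49 * 16.8
V = 823.2 * pi
V = 2586.16
2586.16 cm^3


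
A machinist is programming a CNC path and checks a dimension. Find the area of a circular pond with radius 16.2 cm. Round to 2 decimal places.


Shape: circle
Radius r = 16.2 cm
Formula: A = pi * r^2
r^2 = 16.2^2 = 262.44
A = pi * 262.44
A = 824.48
824.48 cm^2


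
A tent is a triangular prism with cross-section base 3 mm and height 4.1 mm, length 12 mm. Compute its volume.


Shape: triangular prism
Triangle base = 3 mm, triangle height = 4.1 mm, prism length L = 12 mm
Formula: V = (1/2 * b * h_tri) * L
Cross-section area = 0.5 * 3 * 4.1 = 6.15
V = 6.15 * 12
V = 73.8
73.8 mm^3


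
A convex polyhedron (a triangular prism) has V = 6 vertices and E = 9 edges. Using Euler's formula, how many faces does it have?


Polyhedron: triangular prism
Euler's formula for convex polyhedra: V - E + F = 2
Given: V = 6 vertices and E = 9 edges
Solve for F:
F = 2 + E - V = 2 + 9 - 6 = 5
5 faces


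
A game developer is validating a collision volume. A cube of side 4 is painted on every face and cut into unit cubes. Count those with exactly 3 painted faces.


Large cube: 4 x 4 x 4, cut into unit cubes.
Cubes with 3 painted faces are at the corners. A cube always has 8 corners.
Count = 8
8 unit cubes


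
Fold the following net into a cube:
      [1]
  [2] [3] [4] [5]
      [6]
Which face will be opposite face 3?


Net: cross layout. Take square 3 as the base (bottom).
Fold the four squares in the horizontal row up around 3: 2 -> left, 4 -> right, 5 wraps to the top.
Fold 1 and 6 up from 3: 1 -> back, 6 -> front.
Opposite pairs are therefore: (1, 6), (2, 4), (3, 5).
Face 3 is opposite face 5.
face 5


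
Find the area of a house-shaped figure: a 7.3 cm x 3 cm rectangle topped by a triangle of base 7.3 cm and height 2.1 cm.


Composite shape: rectangle + triangle
Rectangle area = 7.3 * 3 = 21.9
Triangle area = 0.5 * 7.3 * 2.1 = 7.665
Total = 21.9 + 7.665
Total = 29.565
29.565 cm^2


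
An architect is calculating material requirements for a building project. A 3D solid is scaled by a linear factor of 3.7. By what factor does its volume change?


Linear scale factor k = 3.7
Rule: under a linear scaling by k, volumes scale by k^3.
k^3 = 3.7 * 3.7 * 3.7
k^3 = 13.69 * 3.7
k^3 = 50.653
Volume scales by a factor of 50.653.
50.653 (dimensionless)


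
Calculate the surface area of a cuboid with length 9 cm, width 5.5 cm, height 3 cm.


Shape: rectangular prism
l = 9 cm, w = 5.5 cm, h = 3 cm
Formula: SA = 2(lw + lh + wh)
lw = 49.5, lh = 27, wh = 16.5
lw + lh + wh = 93
SA = 2 * 93
SA = 186
186 cm^2


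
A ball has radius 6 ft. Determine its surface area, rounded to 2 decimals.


Shape: sphere
Radius r = 6 ft
Formula: SA = 4 * pi * r^2
r^2 = 36
SA = 4 * pi * 36
SA = 144 * pi
SA = 452.39
452.39 ft^2


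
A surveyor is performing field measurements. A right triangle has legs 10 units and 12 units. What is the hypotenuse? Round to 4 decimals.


Shape: right triangle
Legs a = 10 units, b = 12 units
Formula: c = sqrt(a^2 + b^2)
a^2 = 100, b^2 = 144
a^2 + b^2 = 244
c = sqrt(244)
c = 15.6205
15.6205 units


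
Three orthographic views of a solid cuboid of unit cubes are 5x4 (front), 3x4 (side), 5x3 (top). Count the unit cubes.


Orthographic views of a solid rectangular block:
Front view 5 x 4 -> length = 5, height = 4
Side view 3 x 4 -> width = 3, height = 4 (consistent)
Top view 5 x 3 -> confirms length = 5, width = 3
The block is 5 x 3 x 4.
Total unit cubes = 5 * 3 * 4 = 60
60 unit cubes


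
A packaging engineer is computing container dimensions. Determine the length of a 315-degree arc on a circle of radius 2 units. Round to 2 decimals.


Shape: circular arc
Radius r = 2 units, Angle = 315 degrees
Formula: L = (angle/360) * 2 * pi * r
2 * pi * r = 4 * pi
L = (315/360) * 4 * pi
L = 3.5 * pi
L = 11
11 units


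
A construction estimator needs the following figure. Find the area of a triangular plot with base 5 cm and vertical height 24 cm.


Shape: triangle
Base b = 5 cm, Height h = 24 cm
Formula: A = (1/2) * b * h
A = 0.5 * 5 * 24
A = 0.5 * 120
A = 60
60 cm^2


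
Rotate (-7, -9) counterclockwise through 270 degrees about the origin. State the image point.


Transformation: rotation about the origin
Original point: (-7, -9)
Rule for 270 deg counterclockwise: (x, y) -> (y, -x)
Apply: (-7, -9) -> (-9, 7)
(-9, 7)


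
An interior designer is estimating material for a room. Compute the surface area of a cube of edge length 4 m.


Shape: cube
Side s = 4 m
A cube has 6 square faces.
Formula: SA = 6 * s^2
s^2 = 16
SA = 6 * 16
SA = 96
96 m^2


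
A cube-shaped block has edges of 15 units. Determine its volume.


Shape: cube
Side s = 15 units
Formula: V = s^3
V = 15 * 15 * 15
V = 225 * 15
V = 3375
3375 units^3


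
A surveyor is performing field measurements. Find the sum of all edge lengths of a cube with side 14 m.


Shape: cube
Side s = 14 m
A cube has 12 edges, all equal.
Formula: total edge length = 12 * s
Total = 12 * 14
Total = 168
168 m


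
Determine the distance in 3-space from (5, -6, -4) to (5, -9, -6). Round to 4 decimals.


3D distance between two points
P1 = (5, -6, -4), P2 = (5, -9, -6)
Formula: d = sqrt((x2-x1)^2 + (y2-y1)^2 + (z2-z1)^2)
dx = 5 - 5 = 0
dy = -9 - -6 = -3
dz = -6 - -4 = -2
dx^2 + dy^2 + dz^2 = 0 + 9 + 4 = 13
d = sqrt(13)
d = 3.6056
3.6056 units


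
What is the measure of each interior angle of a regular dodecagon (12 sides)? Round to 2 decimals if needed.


Shape: regular dodecagon (12 sides)
Formula: interior angle = (n - 2) * 180 / n
(n - 2) = 10
(n - 2) * 180 = 1800
angle = 1800 / 12
angle = 150
150 degrees


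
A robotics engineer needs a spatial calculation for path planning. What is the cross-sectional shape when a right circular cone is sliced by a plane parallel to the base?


Solid: right circular cone
Cutting plane: parallel to the base
Visualize the intersection of the plane with the solid's surface.
The boundary of the cut region is a circle.
circle


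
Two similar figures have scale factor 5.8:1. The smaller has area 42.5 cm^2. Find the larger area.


Linear scale factor k = 5.8
Original area = 42.5 cm^2
Rule: under a linear scaling by k, areas scale by k^2.
k^2 = 5.8^2 = 33.64
New area = 42.5 * 33.64
New area = 1429.7
1429.7 cm^2


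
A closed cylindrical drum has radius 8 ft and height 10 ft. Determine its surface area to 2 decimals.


Shape: closed cylinder
Radius r = 8 ft, Height h = 10 ft
Formula: SA = 2*pi*r^2 + 2*pi*r*h = 2*pi*r*(r + h)
r + h = 18
2 * r * (r + h) = 2 * 8 * 18 = 288
SA = 288 * pi
SA = 904.78
904.78 ft^2


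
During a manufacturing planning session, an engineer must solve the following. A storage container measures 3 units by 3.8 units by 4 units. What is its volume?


Shape: rectangular prism
l = 3 units, w = 3.8 units, h = 4 units
Formula: V = l * w * h
V = 3 * 3.8 * 4
V = 11.4 * 4
V = 45.6
45.6 units^3


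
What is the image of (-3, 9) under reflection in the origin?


Transformation: reflection
Original point: (-3, 9)
Rule for reflection through the origin: (x, y) -> (-x, -y)
Apply: (-3, 9) -> (3, -9)
(3, -9)


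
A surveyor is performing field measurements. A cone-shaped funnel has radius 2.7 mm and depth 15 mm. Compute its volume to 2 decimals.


Shape: cone
Radius r = 2.7 mm, Height h = 15 mm
Formula: V = (1/3) * pi * r^2 * h
r^2 = 7.29
pi * r^2 * h = pi * 7.29 * 15 = 109.35 * pi
V = 109.35 * pi / 3
V = 114.51
114.51 mm^3


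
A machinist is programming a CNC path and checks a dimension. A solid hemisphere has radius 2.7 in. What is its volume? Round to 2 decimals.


Shape: hemisphere (half of a sphere)
Radius r = 2.7 in
Formula: V = (1/2) * (4/3) * pi * r^3 = (2/3) * pi * r^3
r^3 = 19.683
(2/3) * 19.683 = 13.122
V = 13.122 * pi
V = 41.22
41.22 in^3


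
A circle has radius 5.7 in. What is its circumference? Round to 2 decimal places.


Shape: circle
Radius r = 5.7 in
Formula: C = 2 * pi * r
C = 2 * pi * 5.7
C = 11.4 * pi
C = 35.81
35.81 in


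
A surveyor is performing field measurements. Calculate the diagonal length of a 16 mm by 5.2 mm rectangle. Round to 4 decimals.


Shape: rectangle (diagonal via Pythagoras)
Sides: 16 mm and 5.2 mm
Formula: d = sqrt(l^2 + w^2)
l^2 = 256, w^2 = 27.04
l^2 + w^2 = 283.04
d = sqrt(283.04)
d = 16.8238
16.8238 mm


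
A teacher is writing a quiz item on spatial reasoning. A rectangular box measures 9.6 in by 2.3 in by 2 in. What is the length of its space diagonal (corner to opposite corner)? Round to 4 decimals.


Shape: rectangular box (space diagonal)
l = 9.6 in, w = 2.3 in, h = 2 in
Visualize: the diagonal of the base, then a right triangle with that diagonal and the height.
Formula: d = sqrt(l^2 + w^2 + h^2)
l^2 + w^2 + h^2 = 92.16 + 5.29 + 4 = 101.45
d = sqrt(101.45)
d = 10.0722
10.0722 in


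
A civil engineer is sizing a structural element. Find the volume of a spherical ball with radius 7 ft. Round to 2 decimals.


Shape: sphere
Radius r = 7 ft
Formula: V = (4/3) * pi * r^3
r^3 = 343
(4/3) * 343 = 457.333333
V = 457.333333 * pi
V = 1436.76
1436.76 ft^3


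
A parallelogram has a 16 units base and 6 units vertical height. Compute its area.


Shape: parallelogram
Base b = 16 units, Height h = 6 units
Formula: A = b * h
A = 16 * 6
A = 96
96 units^2


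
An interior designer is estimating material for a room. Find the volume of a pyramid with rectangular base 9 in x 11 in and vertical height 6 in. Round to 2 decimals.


Shape: rectangular pyramid
Base: 9 in x 11 in, Height h = 6 in
Formula: V = (1/3) * base_area * h
base_area = 9 * 11 = 99
base_area * h = 99 * 6 = 594
V = 594 / 3
V = 198
198 in^3


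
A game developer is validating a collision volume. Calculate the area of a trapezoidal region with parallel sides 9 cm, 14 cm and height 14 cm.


Shape: trapezoid
Parallel sides a = 9 cm, b = 14 cm; Height h = 14 cm
Formula: A = (a + b) * h / 2
a + b = 9 + 14 = 23
A = 23 * 14 / 2
A = 322 / 2
A = 161
161 cm^2


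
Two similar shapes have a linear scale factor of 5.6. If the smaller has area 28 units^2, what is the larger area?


Linear scale factor k = 5.6
Original area = 28 units^2
Rule: under a linear scaling by k, areas scale by k^2.
k^2 = 5.6^2 = 31.36
New area = 28 * 31.36
New area = 878.08
878.08 units^2


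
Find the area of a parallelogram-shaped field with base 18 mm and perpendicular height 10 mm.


Shape: parallelogram
Base b = 18 mm, Height h = 10 mm
Formula: A = b * h
A = 18 * 10
A = 180
180 mm^2


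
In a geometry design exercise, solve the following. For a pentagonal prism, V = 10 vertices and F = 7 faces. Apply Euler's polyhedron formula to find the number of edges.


Polyhedron: pentagonal prism
Euler's formula for convex polyhedra: V - E + F = 2
Given: V = 10 vertices and F = 7 faces
Solve for E:
E = V + F - 2 = 10 + 7 - 2 = 15
15 edges


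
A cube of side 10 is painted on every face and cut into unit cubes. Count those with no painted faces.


Large cube: 10 x 10 x 10, cut into unit cubes.
n = 10, so n - 2 = 8
Unpainted cubes form the interior (n - 2)^3 block.
(n - 2)^3 = 8^3 = 512
512 unit cubes


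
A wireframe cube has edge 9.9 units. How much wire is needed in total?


Shape: cube
Side s = 9.9 units
A cube has 12 edges, all equal.
Formula: total edge length = 12 * s
Total = 12 * 9.9
Total = 118.8
118.8 units


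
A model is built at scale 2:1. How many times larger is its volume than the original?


Linear scale factor k = 2
Rule: under a linear scaling by k, volumes scale by k^3.
k^3 = 2 * 2 * 2
k^3 = 4 * 2
k^3 = 8
Volume scales by a factor of 8.
8 (dimensionless)


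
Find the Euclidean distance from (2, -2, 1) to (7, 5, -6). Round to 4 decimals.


3D distance between two points
P1 = (2, -2, 1), P2 = (7, 5, -6)
Formula: d = sqrt((x2-x1)^2 + (y2-y1)^2 + (z2-z1)^2)
dx = 7 - 2 = 5
dy = 5 - -2 = 7
dz = -6 - 1 = -7
dx^2 + dy^2 + dz^2 = 25 + 49 + 49 = 123
d = sqrt(123)
d = 11.0905
11.0905 units


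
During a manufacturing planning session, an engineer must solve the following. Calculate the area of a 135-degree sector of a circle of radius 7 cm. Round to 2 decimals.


Shape: circular sector
Radius r = 7 cm, Angle = 135 degrees
Formula: A = (angle/360) * pi * r^2
r^2 = 49
Fraction of circle = 135/360
A = (135/360) * pi * 49
A = 18.375 * pi
A = 57.73
57.73 cm^2


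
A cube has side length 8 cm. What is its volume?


Shape: cube
Side s = 8 cm
Formula: V = s^3
V = 8 * 8 * 8
V = 64 * 8
V = 512
512 cm^3


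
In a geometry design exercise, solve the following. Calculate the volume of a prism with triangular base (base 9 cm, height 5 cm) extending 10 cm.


Shape: triangular prism
Triangle base = 9 cm, triangle height = 5 cm, prism length L = 10 cm
Formula: V = (1/2 * b * h_tri) * L
Cross-section area = 0.5 * 9 * 5 = 22.5
V = 22.5 * 10
V = 225
225 cm^3


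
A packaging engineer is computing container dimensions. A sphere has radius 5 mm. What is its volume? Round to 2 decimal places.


Shape: sphere
Radius r = 5 mm
Formula: V = (4/3) * pi * r^3
r^3 = 125
(4/3) * 125 = 166.666667
V = 166.666667 * pi
V = 523.6
523.6 mm^3


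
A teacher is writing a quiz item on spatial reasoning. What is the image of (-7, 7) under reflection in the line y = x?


Transformation: reflection
Original point: (-7, 7)
Rule for reflection over y = x: (x, y) -> (y, x)
Apply: (-7, 7) -> (7, -7)
(7, -7)
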